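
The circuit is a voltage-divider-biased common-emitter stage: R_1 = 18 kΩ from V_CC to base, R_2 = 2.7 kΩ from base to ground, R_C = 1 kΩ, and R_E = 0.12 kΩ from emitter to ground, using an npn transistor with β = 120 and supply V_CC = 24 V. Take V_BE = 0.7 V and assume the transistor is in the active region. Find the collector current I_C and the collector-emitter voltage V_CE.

I_C ≈ 17 mA, V_CE ≈ 4.6 V

Thevenize the base divider: V_Th = V_CC·R_2/(R_1+R_2) = 24×2.7/20.7 = 3.13 V, R_Th = R_1‖R_2 = 2.35 kΩ.
Base-emitter loop: V_Th = I_B·R_Th + V_BE + (β+1)I_B·R_E, so I_B = (3.13 − 0.7) / (2.35 + 121×0.12) = 0.144 mA.
I_C = β·I_B = 120×0.144 = 17.3 mA, and I_E = (β+1)I_B = 17.4 mA.
V_CE = V_CC − I_C·R_C − I_E·R_E = 24 − 17.3×1 − 17.4×0.12 = 4.62 V.
V_CE = 4.62 V > 0.2 V confirms active-region operation.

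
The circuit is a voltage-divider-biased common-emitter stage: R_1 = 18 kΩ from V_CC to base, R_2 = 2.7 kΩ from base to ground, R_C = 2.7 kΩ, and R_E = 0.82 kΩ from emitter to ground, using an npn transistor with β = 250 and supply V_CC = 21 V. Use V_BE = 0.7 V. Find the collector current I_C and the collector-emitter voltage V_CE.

I_C ≈ 2.4 mA, V_CE ≈ 12 V

Thevenize the base divider: V_Th = V_CC·R_2/(R_1+R_2) = 21×2.7/20.7 = 2.74 V, R_Th = R_1‖R_2 = 2.35 kΩ.
Base-emitter loop: V_Th = I_B·R_Th + V_BE + (β+1)I_B·R_E, so I_B = (2.74 − 0.7) / (2.35 + 251×0.82) = 0.0098 mA.
I_C = β·I_B = 250×0.0098 = 2.45 mA, and I_E = (β+1)I_B = 2.46 mA.
V_CE = V_CC − I_C·R_C − I_E·R_E = 21 − 2.45×2.7 − 2.46×0.82 = 12.4 V.
V_CE = 12.4 V > 0.2 V confirms active-region operation.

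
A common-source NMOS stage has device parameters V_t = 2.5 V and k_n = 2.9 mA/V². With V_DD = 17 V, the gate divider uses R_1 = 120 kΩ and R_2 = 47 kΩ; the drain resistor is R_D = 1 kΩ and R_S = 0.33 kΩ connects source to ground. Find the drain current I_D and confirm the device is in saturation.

I_D ≈ 2.7 mA

V_G = V_DD·R_2/(R_1+R_2) = 17×47/167 = 4.78 V.
Assume saturation: I_D = (k_n/2)(V_GS − V_t)² with V_GS = V_G − I_D·R_S = 4.78 − 0.33·I_D.
Substituting gives 0.158·I_D² − 3.19·I_D + 7.57 = 0, with roots I_D = 2.75 or 17.4 mA.
The root I_D = 17.4 mA gives V_GS = -0.967 V ≤ V_t, so take I_D = 2.75 mA.
Then V_GS = 3.88 V and V_DS = V_DD − I_D(R_D+R_S) = 17 − 2.75×1.33 = 13.3 V.
Saturation requires V_DS ≥ V_GS − V_t = 1.38 V; 13.3 ≥ 1.38 ✓.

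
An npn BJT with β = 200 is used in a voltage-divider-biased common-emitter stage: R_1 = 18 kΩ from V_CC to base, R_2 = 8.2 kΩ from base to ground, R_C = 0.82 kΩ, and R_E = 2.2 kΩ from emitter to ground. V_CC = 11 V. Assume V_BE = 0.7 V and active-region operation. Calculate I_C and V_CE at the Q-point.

Thevenize the base divider: V_Th = V_CC·R_2/(R_1+R_2) = 11×8.2/26.2 = 3.44 V, R_Th = R_1‖R_2 = 5.63 kΩ.
Base-emitter loop: V_Th = I_B·R_Th + V_BE + (β+1)I_B·R_E, so I_B = (3.44 − 0.7) / (5.63 + 201×2.2) = 0.00612 mA.
I_C = β·I_B = 200×0.00612 = 1.22 mA, and I_E = (β+1)I_B = 1.23 mA.
V_CE = V_CC − I_C·R_C − I_E·R_E = 11 − 1.22×0.82 − 1.23×2.2 = 7.29 V.
V_CE = 7.29 V > 0.2 V confirms active-region operation.

I_C ≈ 1.2 mA, V_CE ≈ 7.3 V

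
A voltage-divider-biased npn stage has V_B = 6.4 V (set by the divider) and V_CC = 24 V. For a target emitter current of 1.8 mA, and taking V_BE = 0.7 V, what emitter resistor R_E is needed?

R_E ≈ 3.2 kΩ

V_E = V_B − V_BE = 6.4 − 0.7 = 5.7 V.
R_E = V_E / I_E = 5.7 / 1.8 = 3.17 kΩ.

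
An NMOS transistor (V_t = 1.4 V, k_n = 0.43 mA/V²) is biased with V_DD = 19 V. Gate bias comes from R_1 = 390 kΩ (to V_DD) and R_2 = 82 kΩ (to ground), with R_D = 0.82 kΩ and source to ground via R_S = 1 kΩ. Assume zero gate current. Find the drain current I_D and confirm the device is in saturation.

V_G = V_DD·R_2/(R_1+R_2) = 19×82/472 = 3.3 V.
Assume saturation: I_D = (k_n/2)(V_GS − V_t)² with V_GS = V_G − I_D·R_S = 3.3 − 1·I_D.
Substituting gives 0.215·I_D² − 1.82·I_D + 0.777 = 0, with roots I_D = 0.452 or 8 mA.
The root I_D = 8 mA gives V_GS = -4.7 V ≤ V_t, so take I_D = 0.452 mA.
Then V_GS = 2.85 V and V_DS = V_DD − I_D(R_D+R_S) = 19 − 0.452×1.82 = 18.2 V.
Saturation requires V_DS ≥ V_GS − V_t = 1.45 V; 18.2 ≥ 1.45 ✓.

I_D ≈ 0.45 mA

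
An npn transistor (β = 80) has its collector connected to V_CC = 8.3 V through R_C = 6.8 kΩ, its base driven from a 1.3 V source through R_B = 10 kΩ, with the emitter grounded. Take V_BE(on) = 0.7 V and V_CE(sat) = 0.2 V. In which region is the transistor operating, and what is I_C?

Assume active: I_B = (1.3 − 0.7)/10 = 0.06 mA, giving I_C = β·I_B = 4.8 mA.
But then V_CE = 8.3 − 4.8×6.8 = -24.3 V < V_CE(sat) = 0.2 V — impossible in the active region.
So the transistor is saturated. With V_CE = 0.2 V, I_C = (V_CC − 0.2)/R_C = 8.1/6.8 = 1.19 mA.
Check: β·I_B = 4.8 mA > I_C = 1.19 mA, confirming saturation.

saturation; I_C ≈ 1.2 mA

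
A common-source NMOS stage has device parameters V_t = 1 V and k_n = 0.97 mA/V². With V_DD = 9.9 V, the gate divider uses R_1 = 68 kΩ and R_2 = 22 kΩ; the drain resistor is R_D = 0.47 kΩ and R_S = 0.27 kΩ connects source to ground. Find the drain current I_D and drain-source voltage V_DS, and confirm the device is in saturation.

I_D ≈ 0.73 mA, V_DS ≈ 9.4 V

V_G = V_DD·R_2/(R_1+R_2) = 9.9×22/90 = 2.42 V.
Assume saturation: I_D = (k_n/2)(V_GS − V_t)² with V_GS = V_G − I_D·R_S = 2.42 − 0.27·I_D.
Substituting gives 0.0354·I_D² − 1.37·I_D + 0.978 = 0, with roots I_D = 0.726 or 38.1 mA.
The root I_D = 38.1 mA gives V_GS = -7.86 V ≤ V_t, so take I_D = 0.726 mA.
Then V_GS = 2.22 V and V_DS = V_DD − I_D(R_D+R_S) = 9.9 − 0.726×0.74 = 9.36 V.
Saturation requires V_DS ≥ V_GS − V_t = 1.22 V; 9.36 ≥ 1.22 ✓.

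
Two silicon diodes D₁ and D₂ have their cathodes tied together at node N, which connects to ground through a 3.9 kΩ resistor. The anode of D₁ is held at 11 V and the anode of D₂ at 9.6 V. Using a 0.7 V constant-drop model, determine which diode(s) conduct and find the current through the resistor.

Assume both conduct. Then node N would need to be at both 11−0.7 = 10.3 V and 9.6−0.7 = 8.9 V, which is impossible.
Assume only D₁ conducts: V_N = 11 − 0.7 = 10.3 V, so I_R = 10.3/3.9 = 2.64 mA.
Check D₂: its anode-to-cathode voltage is 9.6 − 10.3 = -0.7 V < 0.7 V, so it is off. The assumption is consistent.

Only D₁ conducts; I_R ≈ 2.6 mA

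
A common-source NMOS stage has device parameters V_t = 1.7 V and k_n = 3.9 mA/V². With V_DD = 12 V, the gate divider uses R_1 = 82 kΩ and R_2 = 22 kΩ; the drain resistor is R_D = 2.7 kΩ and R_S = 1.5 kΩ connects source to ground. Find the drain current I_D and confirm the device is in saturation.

V_G = V_DD·R_2/(R_1+R_2) = 12×22/104 = 2.54 V.
Assume saturation: I_D = (k_n/2)(V_GS − V_t)² with V_GS = V_G − I_D·R_S = 2.54 − 1.5·I_D.
Substituting gives 4.39·I_D² − 5.9·I_D + 1.37 = 0, with roots I_D = 0.298 or 1.05 mA.
The root I_D = 1.05 mA gives V_GS = 0.967 V ≤ V_t, so take I_D = 0.298 mA.
Then V_GS = 2.09 V and V_DS = V_DD − I_D(R_D+R_S) = 12 − 0.298×4.2 = 10.7 V.
Saturation requires V_DS ≥ V_GS − V_t = 0.391 V; 10.7 ≥ 0.391 ✓.

I_D ≈ 0.3 mA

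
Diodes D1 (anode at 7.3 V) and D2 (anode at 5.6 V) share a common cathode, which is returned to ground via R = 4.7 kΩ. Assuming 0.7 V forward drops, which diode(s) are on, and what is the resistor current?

Only D1 conducts; I_R ≈ 1.4 mA

Assume both conduct. Then node N would need to be at both 7.3−0.7 = 6.6 V and 5.6−0.7 = 4.9 V, which is impossible.
Assume only D1 conducts: V_N = 7.3 − 0.7 = 6.6 V, so I_R = 6.6/4.7 = 1.4 mA.
Check D2: its anode-to-cathode voltage is 5.6 − 6.6 = -1 V < 0.7 V, so it is off. The assumption is consistent.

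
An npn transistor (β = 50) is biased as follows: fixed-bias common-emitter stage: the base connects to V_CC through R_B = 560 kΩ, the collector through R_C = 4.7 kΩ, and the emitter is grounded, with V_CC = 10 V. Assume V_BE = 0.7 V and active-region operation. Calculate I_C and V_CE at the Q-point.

I_C ≈ 0.83 mA, V_CE ≈ 6.1 V

Base loop: V_CC = I_B·R_B + V_BE, so I_B = (10 − 0.7)/560 kΩ = 0.0166 mA.
In the active region I_C = β·I_B = 50 × 0.0166 = 0.83 mA.
Collector loop: V_CE = V_CC − I_C·R_C = 10 − 0.83×4.7 = 6.1 V.
Since V_CE = 6.1 V > V_CE(sat) ≈ 0.2 V, the transistor is in the active region as assumed.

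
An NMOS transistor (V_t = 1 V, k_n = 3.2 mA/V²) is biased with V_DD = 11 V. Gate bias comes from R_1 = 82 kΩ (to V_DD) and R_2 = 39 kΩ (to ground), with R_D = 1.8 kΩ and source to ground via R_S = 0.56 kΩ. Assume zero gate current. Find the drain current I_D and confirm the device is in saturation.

I_D ≈ 2.4 mA

V_G = V_DD·R_2/(R_1+R_2) = 11×39/121 = 3.55 V.
Assume saturation: I_D = (k_n/2)(V_GS − V_t)² with V_GS = V_G − I_D·R_S = 3.55 − 0.56·I_D.
Substituting gives 0.502·I_D² − 5.56·I_D + 10.4 = 0, with roots I_D = 2.37 or 8.71 mA.
The root I_D = 8.71 mA gives V_GS = -1.33 V ≤ V_t, so take I_D = 2.37 mA.
Then V_GS = 2.22 V and V_DS = V_DD − I_D(R_D+R_S) = 11 − 2.37×2.36 = 5.4 V.
Saturation requires V_DS ≥ V_GS − V_t = 1.22 V; 5.4 ≥ 1.22 ✓.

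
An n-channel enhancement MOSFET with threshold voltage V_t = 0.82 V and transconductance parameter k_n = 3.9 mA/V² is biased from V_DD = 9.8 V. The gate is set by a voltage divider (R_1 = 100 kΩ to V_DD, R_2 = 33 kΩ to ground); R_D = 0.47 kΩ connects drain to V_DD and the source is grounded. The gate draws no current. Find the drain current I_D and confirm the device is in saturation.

I_D ≈ 5.1 mA

V_G = V_DD·R_2/(R_1+R_2) = 9.8×33/133 = 2.43 V. With the source grounded, V_GS = V_G = 2.43 V.
Assume saturation: I_D = (k_n/2)(V_GS − V_t)² = (3.9/2)×(2.43 − 0.82)² = 1.95×1.61² = 5.06 mA.
V_DS = V_DD − I_D·R_D = 9.8 − 5.06×0.47 = 7.42 V.
Saturation requires V_DS ≥ V_GS − V_t = 1.61 V; 7.42 ≥ 1.61 ✓.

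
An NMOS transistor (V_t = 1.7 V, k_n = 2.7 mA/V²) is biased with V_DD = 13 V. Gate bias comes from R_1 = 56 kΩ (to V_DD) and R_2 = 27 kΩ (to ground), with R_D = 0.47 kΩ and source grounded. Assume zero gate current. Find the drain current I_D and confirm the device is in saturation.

V_G = V_DD·R_2/(R_1+R_2) = 13×27/83 = 4.23 V. With the source grounded, V_GS = V_G = 4.23 V.
Assume saturation: I_D = (k_n/2)(V_GS − V_t)² = (2.7/2)×(4.23 − 1.7)² = 1.35×2.53² = 8.63 mA.
V_DS = V_DD − I_D·R_D = 13 − 8.63×0.47 = 8.94 V.
Saturation requires V_DS ≥ V_GS − V_t = 2.53 V; 8.94 ≥ 2.53 ✓.

I_D ≈ 8.6 mA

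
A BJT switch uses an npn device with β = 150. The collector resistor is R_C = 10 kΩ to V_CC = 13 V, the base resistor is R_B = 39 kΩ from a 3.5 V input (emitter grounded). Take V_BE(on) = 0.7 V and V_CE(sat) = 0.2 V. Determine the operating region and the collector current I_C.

saturation; I_C ≈ 1.3 mA

Assume active: I_B = (3.5 − 0.7)/39 = 0.0718 mA, giving I_C = β·I_B = 10.8 mA.
But then V_CE = 13 − 10.8×10 = -94.7 V < V_CE(sat) = 0.2 V — impossible in the active region.
So the transistor is saturated. With V_CE = 0.2 V, I_C = (V_CC − 0.2)/R_C = 12.8/10 = 1.28 mA.
Check: β·I_B = 10.8 mA > I_C = 1.28 mA, confirming saturation.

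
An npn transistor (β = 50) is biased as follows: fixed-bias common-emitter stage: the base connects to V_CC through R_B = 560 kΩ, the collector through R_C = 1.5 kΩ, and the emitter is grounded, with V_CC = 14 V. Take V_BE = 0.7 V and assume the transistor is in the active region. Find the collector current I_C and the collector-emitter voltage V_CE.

Base loop: V_CC = I_B·R_B + V_BE, so I_B = (14 − 0.7)/560 kΩ = 0.0238 mA.
In the active region I_C = β·I_B = 50 × 0.0238 = 1.19 mA.
Collector loop: V_CE = V_CC − I_C·R_C = 14 − 1.19×1.5 = 12.2 V.
Since V_CE = 12.2 V > V_CE(sat) ≈ 0.2 V, the transistor is in the active region as assumed.

I_C ≈ 1.2 mA, V_CE ≈ 12 V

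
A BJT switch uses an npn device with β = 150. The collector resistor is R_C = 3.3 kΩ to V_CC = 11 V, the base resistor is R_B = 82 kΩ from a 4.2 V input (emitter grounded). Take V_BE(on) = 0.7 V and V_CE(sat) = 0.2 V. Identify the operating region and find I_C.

Assume active: I_B = (4.2 − 0.7)/82 = 0.0427 mA, giving I_C = β·I_B = 6.4 mA.
But then V_CE = 11 − 6.4×3.3 = -10.1 V < V_CE(sat) = 0.2 V — impossible in the active region.
So the transistor is saturated. With V_CE = 0.2 V, I_C = (V_CC − 0.2)/R_C = 10.8/3.3 = 3.27 mA.
Check: β·I_B = 6.4 mA > I_C = 3.27 mA, confirming saturation.

saturation; I_C ≈ 3.3 mA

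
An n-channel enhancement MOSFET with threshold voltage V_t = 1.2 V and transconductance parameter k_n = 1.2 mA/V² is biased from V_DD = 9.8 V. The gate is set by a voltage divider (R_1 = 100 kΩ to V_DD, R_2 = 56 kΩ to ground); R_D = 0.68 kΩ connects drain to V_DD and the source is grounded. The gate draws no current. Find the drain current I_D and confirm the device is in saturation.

I_D ≈ 3.2 mA

V_G = V_DD·R_2/(R_1+R_2) = 9.8×56/156 = 3.52 V. With the source grounded, V_GS = V_G = 3.52 V.
Assume saturation: I_D = (k_n/2)(V_GS − V_t)² = (1.2/2)×(3.52 − 1.2)² = 0.6×2.32² = 3.22 mA.
V_DS = V_DD − I_D·R_D = 9.8 − 3.22×0.68 = 7.61 V.
Saturation requires V_DS ≥ V_GS − V_t = 2.32 V; 7.61 ≥ 2.32 ✓.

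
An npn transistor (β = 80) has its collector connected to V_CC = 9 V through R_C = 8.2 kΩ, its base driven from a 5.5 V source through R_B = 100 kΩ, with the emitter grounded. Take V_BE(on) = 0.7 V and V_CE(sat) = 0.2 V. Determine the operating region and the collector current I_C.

saturation; I_C ≈ 1.1 mA

Assume active: I_B = (5.5 − 0.7)/100 = 0.048 mA, giving I_C = β·I_B = 3.84 mA.
But then V_CE = 9 − 3.84×8.2 = -22.5 V < V_CE(sat) = 0.2 V — impossible in the active region.
So the transistor is saturated. With V_CE = 0.2 V, I_C = (V_CC − 0.2)/R_C = 8.8/8.2 = 1.07 mA.
Check: β·I_B = 3.84 mA > I_C = 1.07 mA, confirming saturation.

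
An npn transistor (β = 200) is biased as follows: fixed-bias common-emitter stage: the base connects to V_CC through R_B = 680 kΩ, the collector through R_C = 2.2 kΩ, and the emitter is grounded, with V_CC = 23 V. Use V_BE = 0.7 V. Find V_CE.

V_CE ≈ 8.6 V

Base loop: V_CC = I_B·R_B + V_BE, so I_B = (23 − 0.7)/680 kΩ = 0.0328 mA.
In the active region I_C = β·I_B = 200 × 0.0328 = 6.56 mA.
Collector loop: V_CE = V_CC − I_C·R_C = 23 − 6.56×2.2 = 8.57 V.
Since V_CE = 8.57 V > V_CE(sat) ≈ 0.2 V, the transistor is in the active region as assumed.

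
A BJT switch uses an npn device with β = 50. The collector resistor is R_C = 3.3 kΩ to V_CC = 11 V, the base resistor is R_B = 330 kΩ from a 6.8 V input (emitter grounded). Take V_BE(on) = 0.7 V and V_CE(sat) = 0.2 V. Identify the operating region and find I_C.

active; I_C ≈ 0.92 mA

Assume active. Base-emitter loop: I_B = (V_BB − V_BE)/R_B = (6.8 − 0.7)/330 = 0.0185 mA.
I_C = β·I_B = 50×0.0185 = 0.924 mA.
V_CE = V_CC − I_C·R_C = 11 − 0.924×3.3 = 7.95 V > V_CE(sat), so the active-region assumption holds.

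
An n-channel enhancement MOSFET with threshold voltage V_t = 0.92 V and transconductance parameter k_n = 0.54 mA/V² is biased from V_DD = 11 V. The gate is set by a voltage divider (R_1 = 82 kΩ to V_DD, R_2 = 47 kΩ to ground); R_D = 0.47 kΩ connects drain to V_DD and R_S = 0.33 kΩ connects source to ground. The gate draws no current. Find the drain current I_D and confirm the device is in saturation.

I_D ≈ 1.7 mA

V_G = V_DD·R_2/(R_1+R_2) = 11×47/129 = 4.01 V.
Assume saturation: I_D = (k_n/2)(V_GS − V_t)² with V_GS = V_G − I_D·R_S = 4.01 − 0.33·I_D.
Substituting gives 0.0294·I_D² − 1.55·I_D + 2.57 = 0, with roots I_D = 1.72 or 51 mA.
The root I_D = 51 mA gives V_GS = -12.8 V ≤ V_t, so take I_D = 1.72 mA.
Then V_GS = 3.44 V and V_DS = V_DD − I_D(R_D+R_S) = 11 − 1.72×0.8 = 9.63 V.
Saturation requires V_DS ≥ V_GS − V_t = 2.52 V; 9.63 ≥ 2.52 ✓.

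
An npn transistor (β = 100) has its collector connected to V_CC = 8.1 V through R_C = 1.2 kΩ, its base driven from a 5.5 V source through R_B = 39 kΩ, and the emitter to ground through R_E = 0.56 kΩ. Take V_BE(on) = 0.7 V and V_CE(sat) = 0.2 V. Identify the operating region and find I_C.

Assume active: I_B = (5.5 − 0.7)/(39 + 101×0.56) = 0.0502 mA, I_C = β·I_B = 5.02 mA.
Then V_CE = 8.1 − 5.02×1.2 − 5.07×0.56 = -0.769 V < 0.2 V — the active assumption fails.
Re-solve with V_CE = 0.2 V. KCL at the emitter: V_E/R_E = (V_BB−0.7−V_E)/R_B + (V_CC−0.2−V_E)/R_C, giving V_E = 2.54 V.
I_C = (V_CC − 0.2 − V_E)/R_C = (7.9 − 2.54)/1.2 = 4.47 mA.
Check: I_B = (4.8 − 2.54)/39 = 0.0581 mA, and β·I_B = 5.81 mA > I_C, confirming saturation.

saturation; I_C ≈ 4.5 mA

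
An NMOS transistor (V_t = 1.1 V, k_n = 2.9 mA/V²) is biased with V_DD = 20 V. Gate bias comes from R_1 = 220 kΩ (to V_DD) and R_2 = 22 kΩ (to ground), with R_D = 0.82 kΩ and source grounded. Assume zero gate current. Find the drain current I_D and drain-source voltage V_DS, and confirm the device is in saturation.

I_D ≈ 0.75 mA, V_DS ≈ 19 V

V_G = V_DD·R_2/(R_1+R_2) = 20×22/242 = 1.82 V. With the source grounded, V_GS = V_G = 1.82 V.
Assume saturation: I_D = (k_n/2)(V_GS − V_t)² = (2.9/2)×(1.82 − 1.1)² = 1.45×0.718² = 0.748 mA.
V_DS = V_DD − I_D·R_D = 20 − 0.748×0.82 = 19.4 V.
Saturation requires V_DS ≥ V_GS − V_t = 0.718 V; 19.4 ≥ 0.718 ✓.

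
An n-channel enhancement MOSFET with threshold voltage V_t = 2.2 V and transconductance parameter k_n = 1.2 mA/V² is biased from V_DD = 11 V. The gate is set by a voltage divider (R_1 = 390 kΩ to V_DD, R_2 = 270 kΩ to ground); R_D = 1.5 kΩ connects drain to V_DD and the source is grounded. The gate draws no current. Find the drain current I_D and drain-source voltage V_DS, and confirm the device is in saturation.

V_G = V_DD·R_2/(R_1+R_2) = 11×270/660 = 4.5 V. With the source grounded, V_GS = V_G = 4.5 V.
Assume saturation: I_D = (k_n/2)(V_GS − V_t)² = (1.2/2)×(4.5 − 2.2)² = 0.6×2.3² = 3.17 mA.
V_DS = V_DD − I_D·R_D = 11 − 3.17×1.5 = 6.24 V.
Saturation requires V_DS ≥ V_GS − V_t = 2.3 V; 6.24 ≥ 2.3 ✓.

I_D ≈ 3.2 mA, V_DS ≈ 6.2 V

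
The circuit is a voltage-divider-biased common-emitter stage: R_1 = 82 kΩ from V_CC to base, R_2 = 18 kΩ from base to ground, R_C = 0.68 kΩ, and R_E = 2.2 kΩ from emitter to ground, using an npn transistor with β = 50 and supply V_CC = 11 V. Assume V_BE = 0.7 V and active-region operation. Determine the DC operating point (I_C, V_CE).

Thevenize the base divider: V_Th = V_CC·R_2/(R_1+R_2) = 11×18/100 = 1.98 V, R_Th = R_1‖R_2 = 14.8 kΩ.
Base-emitter loop: V_Th = I_B·R_Th + V_BE + (β+1)I_B·R_E, so I_B = (1.98 − 0.7) / (14.8 + 51×2.2) = 0.0101 mA.
I_C = β·I_B = 50×0.0101 = 0.504 mA, and I_E = (β+1)I_B = 0.514 mA.
V_CE = V_CC − I_C·R_C − I_E·R_E = 11 − 0.504×0.68 − 0.514×2.2 = 9.53 V.
V_CE = 9.53 V > 0.2 V confirms active-region operation.

I_C ≈ 0.5 mA, V_CE ≈ 9.5 V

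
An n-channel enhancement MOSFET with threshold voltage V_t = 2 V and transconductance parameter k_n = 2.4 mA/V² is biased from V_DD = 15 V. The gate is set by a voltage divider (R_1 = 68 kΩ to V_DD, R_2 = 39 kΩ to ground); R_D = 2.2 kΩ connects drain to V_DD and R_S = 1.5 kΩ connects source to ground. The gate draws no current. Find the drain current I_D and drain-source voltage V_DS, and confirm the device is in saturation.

V_G = V_DD·R_2/(R_1+R_2) = 15×39/107 = 5.47 V.
Assume saturation: I_D = (k_n/2)(V_GS − V_t)² with V_GS = V_G − I_D·R_S = 5.47 − 1.5·I_D.
Substituting gives 2.7·I_D² − 13.5·I_D + 14.4 = 0, with roots I_D = 1.55 or 3.44 mA.
The root I_D = 3.44 mA gives V_GS = 0.307 V ≤ V_t, so take I_D = 1.55 mA.
Then V_GS = 3.14 V and V_DS = V_DD − I_D(R_D+R_S) = 15 − 1.55×3.7 = 9.25 V.
Saturation requires V_DS ≥ V_GS − V_t = 1.14 V; 9.25 ≥ 1.14 ✓.

I_D ≈ 1.6 mA, V_DS ≈ 9.3 V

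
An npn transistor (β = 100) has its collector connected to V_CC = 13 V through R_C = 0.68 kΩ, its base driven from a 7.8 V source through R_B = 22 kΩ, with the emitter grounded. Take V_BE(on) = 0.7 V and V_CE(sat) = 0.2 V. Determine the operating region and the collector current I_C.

Assume active: I_B = (7.8 − 0.7)/22 = 0.323 mA, giving I_C = β·I_B = 32.3 mA.
But then V_CE = 13 − 32.3×0.68 = -8.95 V < V_CE(sat) = 0.2 V — impossible in the active region.
So the transistor is saturated. With V_CE = 0.2 V, I_C = (V_CC − 0.2)/R_C = 12.8/0.68 = 18.8 mA.
Check: β·I_B = 32.3 mA > I_C = 18.8 mA, confirming saturation.

saturation; I_C ≈ 19 mA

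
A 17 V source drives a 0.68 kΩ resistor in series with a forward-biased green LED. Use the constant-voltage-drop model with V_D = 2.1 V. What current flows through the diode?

I ≈ 22 mA

KVL around the loop: 17 = V_D + I·R = 2.1 + I × 0.68 kΩ.
So I = (17 − 2.1) / 0.68 kΩ = 14.9 / 0.68 = 21.9 mA.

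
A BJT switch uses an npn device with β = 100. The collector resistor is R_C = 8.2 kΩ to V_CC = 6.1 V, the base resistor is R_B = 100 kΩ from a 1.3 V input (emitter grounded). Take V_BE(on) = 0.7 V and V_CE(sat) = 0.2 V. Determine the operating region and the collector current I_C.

Assume active. Base-emitter loop: I_B = (V_BB − V_BE)/R_B = (1.3 − 0.7)/100 = 0.006 mA.
I_C = β·I_B = 100×0.006 = 0.6 mA.
V_CE = V_CC − I_C·R_C = 6.1 − 0.6×8.2 = 1.18 V > V_CE(sat), so the active-region assumption holds.

active; I_C ≈ 0.6 mA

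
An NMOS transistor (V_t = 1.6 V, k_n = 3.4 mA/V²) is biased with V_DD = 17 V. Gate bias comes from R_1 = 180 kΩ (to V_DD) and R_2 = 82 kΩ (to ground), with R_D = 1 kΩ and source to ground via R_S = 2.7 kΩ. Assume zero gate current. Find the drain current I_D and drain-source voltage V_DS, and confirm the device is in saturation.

I_D ≈ 1.1 mA, V_DS ≈ 13 V

V_G = V_DD·R_2/(R_1+R_2) = 17×82/262 = 5.32 V.
Assume saturation: I_D = (k_n/2)(V_GS − V_t)² with V_GS = V_G − I_D·R_S = 5.32 − 2.7·I_D.
Substituting gives 12.4·I_D² − 35.2·I_D + 23.5 = 0, with roots I_D = 1.08 or 1.75 mA.
The root I_D = 1.75 mA gives V_GS = 0.584 V ≤ V_t, so take I_D = 1.08 mA.
Then V_GS = 2.4 V and V_DS = V_DD − I_D(R_D+R_S) = 17 − 1.08×3.7 = 13 V.
Saturation requires V_DS ≥ V_GS − V_t = 0.798 V; 13 ≥ 0.798 ✓.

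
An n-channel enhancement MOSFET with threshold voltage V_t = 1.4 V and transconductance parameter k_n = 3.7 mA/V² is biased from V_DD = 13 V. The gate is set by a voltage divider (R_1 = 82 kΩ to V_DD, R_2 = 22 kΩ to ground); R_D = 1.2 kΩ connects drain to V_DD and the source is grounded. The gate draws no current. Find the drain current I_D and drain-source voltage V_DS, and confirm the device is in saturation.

V_G = V_DD·R_2/(R_1+R_2) = 13×22/104 = 2.75 V. With the source grounded, V_GS = V_G = 2.75 V.
Assume saturation: I_D = (k_n/2)(V_GS − V_t)² = (3.7/2)×(2.75 − 1.4)² = 1.85×1.35² = 3.37 mA.
V_DS = V_DD − I_D·R_D = 13 − 3.37×1.2 = 8.95 V.
Saturation requires V_DS ≥ V_GS − V_t = 1.35 V; 8.95 ≥ 1.35 ✓.

I_D ≈ 3.4 mA, V_DS ≈ 9 V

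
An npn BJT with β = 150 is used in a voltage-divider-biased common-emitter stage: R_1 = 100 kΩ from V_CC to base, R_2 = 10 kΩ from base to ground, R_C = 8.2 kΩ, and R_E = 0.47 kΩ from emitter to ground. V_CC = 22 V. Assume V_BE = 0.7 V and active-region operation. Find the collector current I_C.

Thevenize the base divider: V_Th = V_CC·R_2/(R_1+R_2) = 22×10/110 = 2 V, R_Th = R_1‖R_2 = 9.09 kΩ.
Base-emitter loop: V_Th = I_B·R_Th + V_BE + (β+1)I_B·R_E, so I_B = (2 − 0.7) / (9.09 + 151×0.47) = 0.0162 mA.
I_C = β·I_B = 150×0.0162 = 2.44 mA, and I_E = (β+1)I_B = 2.45 mA.
V_CE = V_CC − I_C·R_C − I_E·R_E = 22 − 2.44×8.2 − 2.45×0.47 = 0.875 V.
V_CE = 0.875 V > 0.2 V confirms active-region operation.

I_C ≈ 2.4 mA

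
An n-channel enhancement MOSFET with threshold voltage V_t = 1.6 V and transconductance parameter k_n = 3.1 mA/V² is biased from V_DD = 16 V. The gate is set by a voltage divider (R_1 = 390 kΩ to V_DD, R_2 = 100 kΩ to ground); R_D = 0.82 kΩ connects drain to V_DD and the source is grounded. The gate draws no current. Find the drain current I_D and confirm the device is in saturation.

V_G = V_DD·R_2/(R_1+R_2) = 16×100/490 = 3.27 V. With the source grounded, V_GS = V_G = 3.27 V.
Assume saturation: I_D = (k_n/2)(V_GS − V_t)² = (3.1/2)×(3.27 − 1.6)² = 1.55×1.67² = 4.3 mA.
V_DS = V_DD − I_D·R_D = 16 − 4.3×0.82 = 12.5 V.
Saturation requires V_DS ≥ V_GS − V_t = 1.67 V; 12.5 ≥ 1.67 ✓.

I_D ≈ 4.3 mA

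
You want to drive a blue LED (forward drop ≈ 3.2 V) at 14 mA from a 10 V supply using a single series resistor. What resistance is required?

The resistor drops V_S − V_D = 10 − 3.2 = 6.8 V at 14 mA.
R = 6.8 V / 14 mA = 0.486 kΩ.

R ≈ 0.49 kΩ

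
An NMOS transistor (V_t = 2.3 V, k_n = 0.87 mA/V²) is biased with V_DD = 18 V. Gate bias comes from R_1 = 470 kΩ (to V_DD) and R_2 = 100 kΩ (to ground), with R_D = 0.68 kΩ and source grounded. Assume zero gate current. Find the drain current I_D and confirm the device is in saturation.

I_D ≈ 0.32 mA

V_G = V_DD·R_2/(R_1+R_2) = 18×100/570 = 3.16 V. With the source grounded, V_GS = V_G = 3.16 V.
Assume saturation: I_D = (k_n/2)(V_GS − V_t)² = (0.87/2)×(3.16 − 2.3)² = 0.435×0.858² = 0.32 mA.
V_DS = V_DD − I_D·R_D = 18 − 0.32×0.68 = 17.8 V.
Saturation requires V_DS ≥ V_GS − V_t = 0.858 V; 17.8 ≥ 0.858 ✓.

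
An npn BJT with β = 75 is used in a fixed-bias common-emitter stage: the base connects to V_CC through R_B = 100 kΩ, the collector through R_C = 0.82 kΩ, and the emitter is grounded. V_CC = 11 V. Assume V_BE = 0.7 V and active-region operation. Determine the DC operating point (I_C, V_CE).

Base loop: V_CC = I_B·R_B + V_BE, so I_B = (11 − 0.7)/100 kΩ = 0.103 mA.
In the active region I_C = β·I_B = 75 × 0.103 = 7.73 mA.
Collector loop: V_CE = V_CC − I_C·R_C = 11 − 7.73×0.82 = 4.67 V.
Since V_CE = 4.67 V > V_CE(sat) ≈ 0.2 V, the transistor is in the active region as assumed.

I_C ≈ 7.7 mA, V_CE ≈ 4.7 V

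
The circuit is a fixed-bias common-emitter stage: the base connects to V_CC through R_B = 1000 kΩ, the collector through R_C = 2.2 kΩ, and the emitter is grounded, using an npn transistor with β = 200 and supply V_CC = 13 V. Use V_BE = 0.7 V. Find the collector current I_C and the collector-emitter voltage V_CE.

I_C ≈ 2.5 mA, V_CE ≈ 7.6 V

Base loop: V_CC = I_B·R_B + V_BE, so I_B = (13 − 0.7)/1000 kΩ = 0.0123 mA.
In the active region I_C = β·I_B = 200 × 0.0123 = 2.46 mA.
Collector loop: V_CE = V_CC − I_C·R_C = 13 − 2.46×2.2 = 7.59 V.
Since V_CE = 7.59 V > V_CE(sat) ≈ 0.2 V, the transistor is in the active region as assumed.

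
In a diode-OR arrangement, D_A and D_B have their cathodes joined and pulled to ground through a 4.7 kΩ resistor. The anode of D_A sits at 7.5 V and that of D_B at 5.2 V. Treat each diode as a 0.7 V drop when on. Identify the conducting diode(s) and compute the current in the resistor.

Only D_A conducts; I_R ≈ 1.4 mA

Assume both conduct. Then node N would need to be at both 7.5−0.7 = 6.8 V and 5.2−0.7 = 4.5 V, which is impossible.
Assume only D_A conducts: V_N = 7.5 − 0.7 = 6.8 V, so I_R = 6.8/4.7 = 1.45 mA.
Check D_B: its anode-to-cathode voltage is 5.2 − 6.8 = -1.6 V < 0.7 V, so it is off. The assumption is consistent.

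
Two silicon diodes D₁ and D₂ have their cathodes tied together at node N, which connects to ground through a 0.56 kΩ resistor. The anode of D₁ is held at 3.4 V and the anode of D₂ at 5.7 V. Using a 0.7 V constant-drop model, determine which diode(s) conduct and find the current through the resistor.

Assume both conduct. Then node N would need to be at both 3.4−0.7 = 2.7 V and 5.7−0.7 = 5 V, which is impossible.
Assume only D₂ conducts: V_N = 5.7 − 0.7 = 5 V, so I_R = 5/0.56 = 8.93 mA.
Check D₁: its anode-to-cathode voltage is 3.4 − 5 = -1.6 V < 0.7 V, so it is off. The assumption is consistent.

Only D₂ conducts; I_R ≈ 8.9 mA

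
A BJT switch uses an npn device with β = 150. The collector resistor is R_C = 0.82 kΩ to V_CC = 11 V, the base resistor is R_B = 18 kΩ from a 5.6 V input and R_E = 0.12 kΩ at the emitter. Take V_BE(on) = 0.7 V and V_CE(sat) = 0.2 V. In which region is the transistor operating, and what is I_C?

saturation; I_C ≈ 11 mA

Assume active: I_B = (5.6 − 0.7)/(18 + 151×0.12) = 0.136 mA, I_C = β·I_B = 20.3 mA.
Then V_CE = 11 − 20.3×0.82 − 20.5×0.12 = -8.14 V < 0.2 V — the active assumption fails.
Re-solve with V_CE = 0.2 V. KCL at the emitter: V_E/R_E = (V_BB−0.7−V_E)/R_B + (V_CC−0.2−V_E)/R_C, giving V_E = 1.4 V.
I_C = (V_CC − 0.2 − V_E)/R_C = (10.8 − 1.4)/0.82 = 11.5 mA.
Check: I_B = (4.9 − 1.4)/18 = 0.194 mA, and β·I_B = 29.2 mA > I_C, confirming saturation.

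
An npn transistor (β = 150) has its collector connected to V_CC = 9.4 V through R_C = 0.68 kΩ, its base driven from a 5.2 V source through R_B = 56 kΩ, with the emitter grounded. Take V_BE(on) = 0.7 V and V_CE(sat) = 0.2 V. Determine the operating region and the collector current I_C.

active; I_C ≈ 12 mA

Assume active. Base-emitter loop: I_B = (V_BB − V_BE)/R_B = (5.2 − 0.7)/56 = 0.0804 mA.
I_C = β·I_B = 150×0.0804 = 12.1 mA.
V_CE = V_CC − I_C·R_C = 9.4 − 12.1×0.68 = 1.2 V > V_CE(sat), so the active-region assumption holds.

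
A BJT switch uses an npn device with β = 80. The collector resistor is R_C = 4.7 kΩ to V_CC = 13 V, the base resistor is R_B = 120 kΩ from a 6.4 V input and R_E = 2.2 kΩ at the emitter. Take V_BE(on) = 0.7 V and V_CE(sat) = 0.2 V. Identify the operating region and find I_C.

Assume active. Base-emitter loop: I_B = (V_BB − V_BE)/(R_B + (β+1)R_E) = (6.4 − 0.7)/(120 + 81×2.2) = 0.0191 mA.
I_C = β·I_B = 80×0.0191 = 1.53 mA.
V_CE = V_CC − I_C·R_C − I_E·R_E = 13 − 1.53×4.7 − 1.55×2.2 = 2.41 V > V_CE(sat), so the active-region assumption holds.

active; I_C ≈ 1.5 mA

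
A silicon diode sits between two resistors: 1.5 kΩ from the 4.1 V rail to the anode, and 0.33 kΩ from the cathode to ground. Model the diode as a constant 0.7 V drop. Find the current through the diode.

The two resistors are in series with the diode, so KVL gives 4.1 = I·1.5 + 0.7 + I·0.33.
I = (4.1 − 0.7) / (1.5 + 0.33) kΩ = 3.4 / 1.83 = 1.86 mA.

I ≈ 1.9 mA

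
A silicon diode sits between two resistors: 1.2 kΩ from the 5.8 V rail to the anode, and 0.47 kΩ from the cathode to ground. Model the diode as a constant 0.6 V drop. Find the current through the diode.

I ≈ 3.1 mA

The two resistors are in series with the diode, so KVL gives 5.8 = I·1.2 + 0.6 + I·0.47.
I = (5.8 − 0.6) / (1.2 + 0.47) kΩ = 5.2 / 1.67 = 3.11 mA.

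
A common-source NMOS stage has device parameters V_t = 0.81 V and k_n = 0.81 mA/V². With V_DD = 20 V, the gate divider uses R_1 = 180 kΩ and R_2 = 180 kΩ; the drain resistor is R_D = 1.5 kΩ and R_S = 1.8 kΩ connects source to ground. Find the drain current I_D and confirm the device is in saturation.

V_G = V_DD·R_2/(R_1+R_2) = 20×180/360 = 10 V.
Assume saturation: I_D = (k_n/2)(V_GS − V_t)² with V_GS = V_G − I_D·R_S = 10 − 1.8·I_D.
Substituting gives 1.31·I_D² − 14.4·I_D + 34.2 = 0, with roots I_D = 3.48 or 7.5 mA.
The root I_D = 7.5 mA gives V_GS = -3.49 V ≤ V_t, so take I_D = 3.48 mA.
Then V_GS = 3.74 V and V_DS = V_DD − I_D(R_D+R_S) = 20 − 3.48×3.3 = 8.52 V.
Saturation requires V_DS ≥ V_GS − V_t = 2.93 V; 8.52 ≥ 2.93 ✓.

I_D ≈ 3.5 mA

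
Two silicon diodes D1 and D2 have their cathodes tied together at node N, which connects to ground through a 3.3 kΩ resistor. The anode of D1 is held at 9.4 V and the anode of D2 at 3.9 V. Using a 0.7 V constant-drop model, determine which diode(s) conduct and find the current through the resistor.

Only D1 conducts; I_R ≈ 2.6 mA

Assume both conduct. Then node N would need to be at both 9.4−0.7 = 8.7 V and 3.9−0.7 = 3.2 V, which is impossible.
Assume only D1 conducts: V_N = 9.4 − 0.7 = 8.7 V, so I_R = 8.7/3.3 = 2.64 mA.
Check D2: its anode-to-cathode voltage is 3.9 − 8.7 = -4.8 V < 0.7 V, so it is off. The assumption is consistent.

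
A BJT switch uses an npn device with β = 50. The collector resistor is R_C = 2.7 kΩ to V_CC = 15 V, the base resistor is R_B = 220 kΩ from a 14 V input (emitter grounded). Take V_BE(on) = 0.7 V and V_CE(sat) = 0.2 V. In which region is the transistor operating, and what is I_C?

active; I_C ≈ 3 mA

Assume active. Base-emitter loop: I_B = (V_BB − V_BE)/R_B = (14 − 0.7)/220 = 0.0605 mA.
I_C = β·I_B = 50×0.0605 = 3.02 mA.
V_CE = V_CC − I_C·R_C = 15 − 3.02×2.7 = 6.84 V > V_CE(sat), so the active-region assumption holds.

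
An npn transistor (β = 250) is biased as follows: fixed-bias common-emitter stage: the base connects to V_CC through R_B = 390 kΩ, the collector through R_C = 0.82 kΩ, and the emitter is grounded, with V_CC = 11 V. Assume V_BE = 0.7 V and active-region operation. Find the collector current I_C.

Base loop: V_CC = I_B·R_B + V_BE, so I_B = (11 − 0.7)/390 kΩ = 0.0264 mA.
In the active region I_C = β·I_B = 250 × 0.0264 = 6.6 mA.
Collector loop: V_CE = V_CC − I_C·R_C = 11 − 6.6×0.82 = 5.59 V.
Since V_CE = 5.59 V > V_CE(sat) ≈ 0.2 V, the transistor is in the active region as assumed.

I_C ≈ 6.6 mA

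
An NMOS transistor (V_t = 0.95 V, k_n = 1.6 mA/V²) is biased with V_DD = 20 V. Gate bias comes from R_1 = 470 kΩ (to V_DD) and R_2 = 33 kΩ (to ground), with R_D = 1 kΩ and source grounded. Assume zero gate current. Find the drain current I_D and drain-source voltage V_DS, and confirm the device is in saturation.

I_D ≈ 0.1 mA, V_DS ≈ 20 V

V_G = V_DD·R_2/(R_1+R_2) = 20×33/503 = 1.31 V. With the source grounded, V_GS = V_G = 1.31 V.
Assume saturation: I_D = (k_n/2)(V_GS − V_t)² = (1.6/2)×(1.31 − 0.95)² = 0.8×0.362² = 0.105 mA.
V_DS = V_DD − I_D·R_D = 20 − 0.105×1 = 19.9 V.
Saturation requires V_DS ≥ V_GS − V_t = 0.362 V; 19.9 ≥ 0.362 ✓.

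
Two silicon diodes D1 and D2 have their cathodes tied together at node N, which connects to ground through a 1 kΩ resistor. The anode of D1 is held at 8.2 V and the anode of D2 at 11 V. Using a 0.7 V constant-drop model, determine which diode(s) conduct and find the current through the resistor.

Only D2 conducts; I_R ≈ 10 mA

Assume both conduct. Then node N would need to be at both 8.2−0.7 = 7.5 V and 11−0.7 = 10.3 V, which is impossible.
Assume only D2 conducts: V_N = 11 − 0.7 = 10.3 V, so I_R = 10.3/1 = 10.3 mA.
Check D1: its anode-to-cathode voltage is 8.2 − 10.3 = -2.1 V < 0.7 V, so it is off. The assumption is consistent.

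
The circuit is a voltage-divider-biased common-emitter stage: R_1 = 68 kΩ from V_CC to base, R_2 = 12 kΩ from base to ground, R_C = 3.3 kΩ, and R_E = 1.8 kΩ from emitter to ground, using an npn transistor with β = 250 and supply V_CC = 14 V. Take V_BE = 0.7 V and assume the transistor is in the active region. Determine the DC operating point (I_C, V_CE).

I_C ≈ 0.76 mA, V_CE ≈ 10 V

Thevenize the base divider: V_Th = V_CC·R_2/(R_1+R_2) = 14×12/80 = 2.1 V, R_Th = R_1‖R_2 = 10.2 kΩ.
Base-emitter loop: V_Th = I_B·R_Th + V_BE + (β+1)I_B·R_E, so I_B = (2.1 − 0.7) / (10.2 + 251×1.8) = 0.00303 mA.
I_C = β·I_B = 250×0.00303 = 0.758 mA, and I_E = (β+1)I_B = 0.761 mA.
V_CE = V_CC − I_C·R_C − I_E·R_E = 14 − 0.758×3.3 − 0.761×1.8 = 10.1 V.
V_CE = 10.1 V > 0.2 V confirms active-region operation.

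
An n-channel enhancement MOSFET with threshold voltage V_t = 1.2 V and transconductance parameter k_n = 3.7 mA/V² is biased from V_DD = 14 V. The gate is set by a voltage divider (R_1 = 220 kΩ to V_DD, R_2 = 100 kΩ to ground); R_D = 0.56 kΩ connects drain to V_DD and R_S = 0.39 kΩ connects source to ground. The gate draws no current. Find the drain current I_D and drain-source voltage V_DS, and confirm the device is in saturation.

V_G = V_DD·R_2/(R_1+R_2) = 14×100/320 = 4.38 V.
Assume saturation: I_D = (k_n/2)(V_GS − V_t)² with V_GS = V_G − I_D·R_S = 4.38 − 0.39·I_D.
Substituting gives 0.281·I_D² − 5.58·I_D + 18.6 = 0, with roots I_D = 4.25 or 15.6 mA.
The root I_D = 15.6 mA gives V_GS = -1.7 V ≤ V_t, so take I_D = 4.25 mA.
Then V_GS = 2.72 V and V_DS = V_DD − I_D(R_D+R_S) = 14 − 4.25×0.95 = 9.96 V.
Saturation requires V_DS ≥ V_GS − V_t = 1.52 V; 9.96 ≥ 1.52 ✓.

I_D ≈ 4.3 mA, V_DS ≈ 10 V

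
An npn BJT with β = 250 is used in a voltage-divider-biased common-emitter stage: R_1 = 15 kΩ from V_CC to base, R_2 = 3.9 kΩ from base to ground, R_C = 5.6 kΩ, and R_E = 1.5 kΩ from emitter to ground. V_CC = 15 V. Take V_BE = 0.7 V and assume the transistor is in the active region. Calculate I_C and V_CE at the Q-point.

Thevenize the base divider: V_Th = V_CC·R_2/(R_1+R_2) = 15×3.9/18.9 = 3.1 V, R_Th = R_1‖R_2 = 3.1 kΩ.
Base-emitter loop: V_Th = I_B·R_Th + V_BE + (β+1)I_B·R_E, so I_B = (3.1 − 0.7) / (3.1 + 251×1.5) = 0.00631 mA.
I_C = β·I_B = 250×0.00631 = 1.58 mA, and I_E = (β+1)I_B = 1.58 mA.
V_CE = V_CC − I_C·R_C − I_E·R_E = 15 − 1.58×5.6 − 1.58×1.5 = 3.79 V.
V_CE = 3.79 V > 0.2 V confirms active-region operation.

I_C ≈ 1.6 mA, V_CE ≈ 3.8 V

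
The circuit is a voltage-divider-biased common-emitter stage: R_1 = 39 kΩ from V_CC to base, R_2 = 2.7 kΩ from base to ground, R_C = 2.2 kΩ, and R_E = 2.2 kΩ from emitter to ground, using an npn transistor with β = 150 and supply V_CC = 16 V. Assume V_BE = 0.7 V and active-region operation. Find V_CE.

V_CE ≈ 15 V

Thevenize the base divider: V_Th = V_CC·R_2/(R_1+R_2) = 16×2.7/41.7 = 1.04 V, R_Th = R_1‖R_2 = 2.53 kΩ.
Base-emitter loop: V_Th = I_B·R_Th + V_BE + (β+1)I_B·R_E, so I_B = (1.04 − 0.7) / (2.53 + 151×2.2) = 0.001 mA.
I_C = β·I_B = 150×0.001 = 0.151 mA, and I_E = (β+1)I_B = 0.152 mA.
V_CE = V_CC − I_C·R_C − I_E·R_E = 16 − 0.151×2.2 − 0.152×2.2 = 15.3 V.
V_CE = 15.3 V > 0.2 V confirms active-region operation.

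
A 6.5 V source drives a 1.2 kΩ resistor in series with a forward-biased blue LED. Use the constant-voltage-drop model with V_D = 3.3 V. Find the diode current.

KVL around the loop: 6.5 = V_D + I·R = 3.3 + I × 1.2 kΩ.
So I = (6.5 − 3.3) / 1.2 kΩ = 3.2 / 1.2 = 2.67 mA.

I ≈ 2.7 mA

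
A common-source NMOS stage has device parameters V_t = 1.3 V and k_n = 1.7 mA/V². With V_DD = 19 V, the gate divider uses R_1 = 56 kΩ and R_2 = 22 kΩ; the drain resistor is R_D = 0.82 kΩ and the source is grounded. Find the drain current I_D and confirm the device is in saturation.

V_G = V_DD·R_2/(R_1+R_2) = 19×22/78 = 5.36 V. With the source grounded, V_GS = V_G = 5.36 V.
Assume saturation: I_D = (k_n/2)(V_GS − V_t)² = (1.7/2)×(5.36 − 1.3)² = 0.85×4.06² = 14 mA.
V_DS = V_DD − I_D·R_D = 19 − 14×0.82 = 7.52 V.
Saturation requires V_DS ≥ V_GS − V_t = 4.06 V; 7.52 ≥ 4.06 ✓.

I_D ≈ 14 mA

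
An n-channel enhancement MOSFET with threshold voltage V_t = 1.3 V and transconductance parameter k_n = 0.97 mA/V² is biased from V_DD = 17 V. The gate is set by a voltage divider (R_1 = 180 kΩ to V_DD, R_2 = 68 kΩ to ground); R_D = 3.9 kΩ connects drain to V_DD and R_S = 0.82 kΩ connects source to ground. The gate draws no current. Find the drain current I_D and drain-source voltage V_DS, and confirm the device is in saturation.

I_D ≈ 1.8 mA, V_DS ≈ 8.6 V

V_G = V_DD·R_2/(R_1+R_2) = 17×68/248 = 4.66 V.
Assume saturation: I_D = (k_n/2)(V_GS − V_t)² with V_GS = V_G − I_D·R_S = 4.66 − 0.82·I_D.
Substituting gives 0.326·I_D² − 3.67·I_D + 5.48 = 0, with roots I_D = 1.77 or 9.5 mA.
The root I_D = 9.5 mA gives V_GS = -3.12 V ≤ V_t, so take I_D = 1.77 mA.
Then V_GS = 3.21 V and V_DS = V_DD − I_D(R_D+R_S) = 17 − 1.77×4.72 = 8.65 V.
Saturation requires V_DS ≥ V_GS − V_t = 1.91 V; 8.65 ≥ 1.91 ✓.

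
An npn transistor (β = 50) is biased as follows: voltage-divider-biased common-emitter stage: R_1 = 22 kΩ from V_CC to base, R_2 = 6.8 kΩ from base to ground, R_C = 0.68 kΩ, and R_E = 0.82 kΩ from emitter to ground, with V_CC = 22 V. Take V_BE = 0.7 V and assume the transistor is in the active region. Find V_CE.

V_CE ≈ 15 V

Thevenize the base divider: V_Th = V_CC·R_2/(R_1+R_2) = 22×6.8/28.8 = 5.19 V, R_Th = R_1‖R_2 = 5.19 kΩ.
Base-emitter loop: V_Th = I_B·R_Th + V_BE + (β+1)I_B·R_E, so I_B = (5.19 − 0.7) / (5.19 + 51×0.82) = 0.0956 mA.
I_C = β·I_B = 50×0.0956 = 4.78 mA, and I_E = (β+1)I_B = 4.88 mA.
V_CE = V_CC − I_C·R_C − I_E·R_E = 22 − 4.78×0.68 − 4.88×0.82 = 14.8 V.
V_CE = 14.8 V > 0.2 V confirms active-region operation.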